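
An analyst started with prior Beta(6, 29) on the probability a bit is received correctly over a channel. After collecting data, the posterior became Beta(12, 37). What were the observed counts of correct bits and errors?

Under Beta–binomial conjugacy the posterior parameters are (a+s, b+f).
Match parameters: s=12−6=6, f=37−29=8.

6 correct bits and 8 errors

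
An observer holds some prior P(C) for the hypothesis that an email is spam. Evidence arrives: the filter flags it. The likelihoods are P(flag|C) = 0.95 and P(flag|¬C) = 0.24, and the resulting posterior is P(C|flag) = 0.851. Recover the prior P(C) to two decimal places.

In odds form, posterior odds = prior odds × likelihood ratio, so prior odds = posterior odds ÷ LR.
Posterior odds = 0.851/(1−0.851) = 5.7114. LR = 0.95/0.24 = 3.9583.
Prior odds = 5.7114/3.9583 = 1.4429, so P(C) = 1.4429/(1+1.4429) ≈ 0.59.

P(C) = 0.59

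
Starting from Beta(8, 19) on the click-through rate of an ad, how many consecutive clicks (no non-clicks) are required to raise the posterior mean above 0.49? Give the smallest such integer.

k = 11

After k clicks and 0 non-clicks the posterior is Beta(8+k, 19), with mean (8+k)/(8+19+k).
Set (8+k)/(27+k) > 0.49 and solve: k > (0.49·27 − 8)/(1 − 0.49) = 10.255.
The smallest integer exceeding 10.255 is 11.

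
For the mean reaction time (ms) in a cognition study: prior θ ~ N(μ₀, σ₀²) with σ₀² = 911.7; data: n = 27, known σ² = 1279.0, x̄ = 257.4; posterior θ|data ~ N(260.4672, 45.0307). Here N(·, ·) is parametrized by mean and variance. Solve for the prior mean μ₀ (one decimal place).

μ₀ = 319.5

With known observation variance, the Normal–Normal posterior has precision τ_n = τ₀ + n/σ² and mean μ_n = (τ₀μ₀ + (n/σ²)x̄)/τ_n.
Here τ₀ = 1/911.7 = 0.001097 and τ_data = 27/1279.0 = 0.021110, so τ_n = 0.022207.
Rearranging for μ₀: μ₀ = (μ_n·τ_n − τ_data·x̄)/τ₀ = (260.4672·0.022207 − 0.021110·257.4) / 0.001097 = 0.350481/0.001097 ≈ 319.5.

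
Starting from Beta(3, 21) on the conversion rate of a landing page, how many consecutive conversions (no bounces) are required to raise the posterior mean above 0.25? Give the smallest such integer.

After k conversions and 0 bounces the posterior is Beta(3+k, 21), with mean (3+k)/(3+21+k).
Set (3+k)/(24+k) > 0.25 and solve: k > (0.25·24 − 3)/(1 − 0.25) = 4.000.
The smallest integer exceeding 4.000 is 5, and checking k=5: (8)/(29) = 0.2759 > 0.25.

k = 5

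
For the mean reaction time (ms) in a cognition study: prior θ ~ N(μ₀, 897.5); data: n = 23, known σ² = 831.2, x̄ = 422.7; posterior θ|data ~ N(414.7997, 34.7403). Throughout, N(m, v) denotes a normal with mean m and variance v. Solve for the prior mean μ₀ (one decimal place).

μ₀ = 218.6

The posterior mean is a precision-weighted average: μ_n = (τ₀μ₀ + τ_data·x̄)/(τ₀+τ_data), with τ₀=1/σ₀² and τ_data=n/σ².
Here τ₀ = 1/897.5 = 0.001114 and τ_data = 23/831.2 = 0.027671, so τ_n = 0.028785.
Rearranging for μ₀: μ₀ = (μ_n·τ_n − τ_data·x̄)/τ₀ = (414.7997·0.028785 − 0.027671·422.7) / 0.001114 = 0.243478/0.001114 ≈ 218.6.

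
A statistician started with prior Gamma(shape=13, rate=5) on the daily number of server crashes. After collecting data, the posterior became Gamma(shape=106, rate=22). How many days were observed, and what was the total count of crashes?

n = 17 days with total 93 crashes

Gamma–Poisson conjugacy: posterior shape = α + Σxᵢ, posterior rate = β + n.
Matching: Σxᵢ = 106 − 13 = 93 and n = 22 − 5 = 17.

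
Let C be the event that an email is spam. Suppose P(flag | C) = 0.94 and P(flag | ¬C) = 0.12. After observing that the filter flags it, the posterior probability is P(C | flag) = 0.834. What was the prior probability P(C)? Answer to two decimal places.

P(C) = 0.39

Bayes' rule in odds form gives O(C|E) = O(C)·[P(E|C)/P(E|¬C)], hence O(C) = O(C|E)/LR.
Posterior odds = 0.834/(1−0.834) = 5.0241. LR = 0.94/0.12 = 7.8333.
Prior odds = 5.0241/7.8333 = 0.6414, so P(C) = 0.6414/(1+0.6414) ≈ 0.39.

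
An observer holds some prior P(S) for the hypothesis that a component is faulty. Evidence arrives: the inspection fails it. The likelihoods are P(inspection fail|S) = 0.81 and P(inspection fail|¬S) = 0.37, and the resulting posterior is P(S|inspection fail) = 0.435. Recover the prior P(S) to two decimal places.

P(S) = 0.26

Bayes' rule in odds form gives O(S|E) = O(S)·[P(E|S)/P(E|¬S)], hence O(S) = O(S|E)/LR.
Posterior odds = 0.435/(1−0.435) = 0.7699. LR = 0.81/0.37 = 2.1892.
Prior odds = 0.7699/2.1892 = 0.3517, so P(S) = 0.3517/(1+0.3517) ≈ 0.26.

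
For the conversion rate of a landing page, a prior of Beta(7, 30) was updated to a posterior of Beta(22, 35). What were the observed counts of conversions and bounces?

Under Beta–binomial conjugacy the posterior parameters are (a+s, b+f).
Match parameters: s=22−7=15, f=35−30=5.

15 conversions and 5 bounces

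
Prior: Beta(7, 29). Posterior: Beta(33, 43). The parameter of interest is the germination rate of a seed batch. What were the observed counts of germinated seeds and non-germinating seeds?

26 germinated seeds and 14 non-germinating seeds

A Beta(a, b) prior with s successes and f failures in binomial data gives a Beta(a+s, b+f) posterior.
Match parameters: s=33−7=26, f=43−29=14.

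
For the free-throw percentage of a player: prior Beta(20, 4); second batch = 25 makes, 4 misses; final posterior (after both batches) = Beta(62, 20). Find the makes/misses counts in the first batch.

17 makes and 12 misses

Because Beta–binomial updating is additive in the counts, the combined data contributed (α_post−α_prior, β_post−β_prior) successes and failures.
Total across both batches: 62−20=42 makes, 20−4=16 misses.
Subtract the second batch: 42−25=17 makes and 16−4=12 misses.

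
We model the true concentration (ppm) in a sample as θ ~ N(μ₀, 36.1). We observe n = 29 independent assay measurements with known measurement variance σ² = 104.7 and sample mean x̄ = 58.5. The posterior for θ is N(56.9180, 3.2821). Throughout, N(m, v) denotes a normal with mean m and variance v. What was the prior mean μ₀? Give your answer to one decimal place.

The posterior mean is a precision-weighted average: μ_n = (τ₀μ₀ + τ_data·x̄)/(τ₀+τ_data), with τ₀=1/σ₀² and τ_data=n/σ².
Here τ₀ = 1/36.1 = 0.027701 and τ_data = 29/104.7 = 0.276982, so τ_n = 0.304683.
Rearranging for μ₀: μ₀ = (μ_n·τ_n − τ_data·x̄)/τ₀ = (56.9180·0.304683 − 0.276982·58.5) / 0.027701 = 1.138500/0.027701 ≈ 41.1.

μ₀ = 41.1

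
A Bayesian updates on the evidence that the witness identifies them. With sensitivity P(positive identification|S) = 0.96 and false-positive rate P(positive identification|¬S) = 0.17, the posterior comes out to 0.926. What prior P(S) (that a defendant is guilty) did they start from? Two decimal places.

P(S) = 0.69

In odds form, posterior odds = prior odds × likelihood ratio, so prior odds = posterior odds ÷ LR.
Posterior odds = 0.926/(1−0.926) = 12.5135. LR = 0.96/0.17 = 5.6471.
Prior odds = 12.5135/5.6471 = 2.2159, so P(S) = 2.2159/(1+2.2159) ≈ 0.69.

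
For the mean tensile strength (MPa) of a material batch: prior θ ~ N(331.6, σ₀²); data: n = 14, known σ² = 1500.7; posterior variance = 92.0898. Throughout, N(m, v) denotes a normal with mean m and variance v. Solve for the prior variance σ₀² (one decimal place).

σ₀² = 653.6

For the Normal–Normal model with known σ², precisions add: τ_n = τ₀ + n/σ².
So 1/σ₀² = 1/92.0898 − 14/1500.7 = 0.010859 − 0.009329 = 0.001530.
Hence σ₀² = 1/0.001530 ≈ 653.6.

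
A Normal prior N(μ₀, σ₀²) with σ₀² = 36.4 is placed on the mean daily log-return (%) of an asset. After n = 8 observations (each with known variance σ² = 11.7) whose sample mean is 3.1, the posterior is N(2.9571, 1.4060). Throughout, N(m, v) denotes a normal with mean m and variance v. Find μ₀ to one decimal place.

μ₀ = -0.6

The posterior mean is a precision-weighted average: μ_n = (τ₀μ₀ + τ_data·x̄)/(τ₀+τ_data), with τ₀=1/σ₀² and τ_data=n/σ².
Here τ₀ = 1/36.4 = 0.027473 and τ_data = 8/11.7 = 0.683761, so τ_n = 0.711234.
Rearranging for μ₀: μ₀ = (μ_n·τ_n − τ_data·x̄)/τ₀ = (2.9571·0.711234 − 0.683761·3.1) / 0.027473 = -0.016469/0.027473 ≈ -0.6.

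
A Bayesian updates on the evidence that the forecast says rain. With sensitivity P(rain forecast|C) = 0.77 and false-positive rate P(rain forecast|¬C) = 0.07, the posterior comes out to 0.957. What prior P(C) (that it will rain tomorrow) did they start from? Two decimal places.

Bayes' rule in odds form gives O(C|E) = O(C)·[P(E|C)/P(E|¬C)], hence O(C) = O(C|E)/LR.
Posterior odds = 0.957/(1−0.957) = 22.2558. LR = 0.77/0.07 = 11.0000.
Prior odds = 22.2558/11.0000 = 2.0233, so P(C) = 2.0233/(1+2.0233) ≈ 0.67.

P(C) = 0.67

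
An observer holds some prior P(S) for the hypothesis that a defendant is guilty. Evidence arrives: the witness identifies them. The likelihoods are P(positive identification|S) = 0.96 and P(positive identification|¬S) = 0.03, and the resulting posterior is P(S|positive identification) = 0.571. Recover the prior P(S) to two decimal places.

Bayes' rule in odds form gives O(S|E) = O(S)·[P(E|S)/P(E|¬S)], hence O(S) = O(S|E)/LR.
Posterior odds = 0.571/(1−0.571) = 1.3310. LR = 0.96/0.03 = 32.0000.
Prior odds = 1.3310/32.0000 = 0.0416, so P(S) = 0.0416/(1+0.0416) ≈ 0.04.

P(S) = 0.04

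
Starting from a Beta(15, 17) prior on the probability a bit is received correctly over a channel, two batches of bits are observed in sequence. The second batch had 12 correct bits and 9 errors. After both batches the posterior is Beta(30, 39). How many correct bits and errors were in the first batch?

3 correct bits and 13 errors

Because Beta–binomial updating is additive in the counts, the combined data contributed (α_post−α_prior, β_post−β_prior) successes and failures.
Total across both batches: 30−15=15 correct bits, 39−17=22 errors.
Subtract the second batch: 15−12=3 correct bits and 22−9=13 errors.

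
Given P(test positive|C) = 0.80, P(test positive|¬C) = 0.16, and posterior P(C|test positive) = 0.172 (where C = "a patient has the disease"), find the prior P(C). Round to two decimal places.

P(C) = 0.04

In odds form, posterior odds = prior odds × likelihood ratio, so prior odds = posterior odds ÷ LR.
Posterior odds = 0.172/(1−0.172) = 0.2077. LR = 0.80/0.16 = 5.0000.
Prior odds = 0.2077/5.0000 = 0.0415, so P(C) = 0.0415/(1+0.0415) ≈ 0.04.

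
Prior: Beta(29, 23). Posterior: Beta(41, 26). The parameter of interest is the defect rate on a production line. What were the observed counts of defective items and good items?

A Beta(α, β) prior with s successes and f failures in binomial data gives a Beta(α+s, β+f) posterior.
Match parameters: s=41−29=12, f=26−23=3.

12 defective items and 3 good items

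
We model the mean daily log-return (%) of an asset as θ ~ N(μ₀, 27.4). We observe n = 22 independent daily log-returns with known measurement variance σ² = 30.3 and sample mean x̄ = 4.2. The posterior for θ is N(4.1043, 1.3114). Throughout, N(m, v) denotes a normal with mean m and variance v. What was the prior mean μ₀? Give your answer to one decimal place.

μ₀ = 2.2

With known observation variance, the Normal–Normal posterior has precision τ_n = τ₀ + n/σ² and mean μ_n = (τ₀μ₀ + (n/σ²)x̄)/τ_n.
Here τ₀ = 1/27.4 = 0.036496 and τ_data = 22/30.3 = 0.726073, so τ_n = 0.762569.
Rearranging for μ₀: μ₀ = (μ_n·τ_n − τ_data·x̄)/τ₀ = (4.1043·0.762569 − 0.726073·4.2) / 0.036496 = 0.080305/0.036496 ≈ 2.2.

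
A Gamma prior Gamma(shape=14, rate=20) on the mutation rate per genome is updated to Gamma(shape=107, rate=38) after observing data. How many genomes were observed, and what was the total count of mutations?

A Gamma(α, β) prior (rate parametrization) on a Poisson rate with n observations summing to S gives posterior Gamma(α+S, β+n).
Matching: Σxᵢ = 107 − 14 = 93 and n = 38 − 20 = 18.

n = 18 genomes with total 93 mutations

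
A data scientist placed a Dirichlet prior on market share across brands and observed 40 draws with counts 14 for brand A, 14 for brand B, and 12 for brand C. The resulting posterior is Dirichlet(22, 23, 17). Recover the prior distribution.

For a Dirichlet(α) prior with multinomial counts c, the posterior is Dirichlet(α + c) componentwise.
Subtract each count from the matching posterior parameter: 22−14=8, 23−14=9, 17−12=5.

Dirichlet(8, 9, 5)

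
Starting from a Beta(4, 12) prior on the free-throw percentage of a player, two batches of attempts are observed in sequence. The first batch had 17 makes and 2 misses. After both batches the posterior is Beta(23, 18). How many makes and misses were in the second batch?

Because Beta–binomial updating is additive in the counts, the combined data contributed (α_post−α_prior, β_post−β_prior) successes and failures.
Total across both batches: 23−4=19 makes, 18−12=6 misses.
Subtract the first batch: 19−17=2 makes and 6−2=4 misses.

2 makes and 4 misses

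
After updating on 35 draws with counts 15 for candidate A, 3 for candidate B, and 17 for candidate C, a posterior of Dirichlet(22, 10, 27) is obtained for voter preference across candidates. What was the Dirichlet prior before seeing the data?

Dirichlet(7, 7, 10)

For a Dirichlet(α) prior with multinomial counts c, the posterior is Dirichlet(α + c) componentwise.
Subtract each count from the matching posterior parameter: 22−15=7, 10−3=7, 27−17=10.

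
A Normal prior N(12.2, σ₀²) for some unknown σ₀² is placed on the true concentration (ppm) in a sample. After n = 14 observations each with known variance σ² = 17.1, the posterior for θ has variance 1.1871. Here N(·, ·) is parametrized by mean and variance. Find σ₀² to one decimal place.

σ₀² = 42.2

For the Normal–Normal model with known σ², precisions add: τ_n = τ₀ + n/σ².
So 1/σ₀² = 1/1.1871 − 14/17.1 = 0.842389 − 0.818713 = 0.023676.
Hence σ₀² = 1/0.023676 ≈ 42.2.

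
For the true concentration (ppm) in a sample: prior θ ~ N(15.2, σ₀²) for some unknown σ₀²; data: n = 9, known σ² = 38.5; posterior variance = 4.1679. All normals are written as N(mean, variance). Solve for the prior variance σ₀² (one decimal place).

For the Normal–Normal model with known σ², precisions add: τ_n = τ₀ + n/σ².
So 1/σ₀² = 1/4.1679 − 9/38.5 = 0.239929 − 0.233766 = 0.006163.
Hence σ₀² = 1/0.006163 ≈ 162.3.

σ₀² = 162.3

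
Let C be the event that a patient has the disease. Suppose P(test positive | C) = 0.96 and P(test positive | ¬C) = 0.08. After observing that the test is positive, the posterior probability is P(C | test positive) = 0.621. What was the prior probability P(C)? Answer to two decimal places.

P(C) = 0.12

In odds form, posterior odds = prior odds × likelihood ratio, so prior odds = posterior odds ÷ LR.
Posterior odds = 0.621/(1−0.621) = 1.6385. LR = 0.96/0.08 = 12.0000.
Prior odds = 1.6385/12.0000 = 0.1365, so P(C) = 0.1365/(1+0.1365) ≈ 0.12.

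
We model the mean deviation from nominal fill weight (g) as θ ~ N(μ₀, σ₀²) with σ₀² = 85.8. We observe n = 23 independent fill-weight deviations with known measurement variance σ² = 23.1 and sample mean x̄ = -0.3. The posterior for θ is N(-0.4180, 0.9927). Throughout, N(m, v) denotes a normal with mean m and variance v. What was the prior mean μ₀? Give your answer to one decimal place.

The posterior mean is a precision-weighted average: μ_n = (τ₀μ₀ + τ_data·x̄)/(τ₀+τ_data), with τ₀=1/σ₀² and τ_data=n/σ².
Here τ₀ = 1/85.8 = 0.011655 and τ_data = 23/23.1 = 0.995671, so τ_n = 1.007326.
Rearranging for μ₀: μ₀ = (μ_n·τ_n − τ_data·x̄)/τ₀ = (-0.4180·1.007326 − 0.995671·-0.3) / 0.011655 = -0.122361/0.011655 ≈ -10.5.

μ₀ = -10.5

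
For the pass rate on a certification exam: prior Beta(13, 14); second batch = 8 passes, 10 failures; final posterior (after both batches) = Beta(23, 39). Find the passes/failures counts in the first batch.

2 passes and 15 failures

Because Beta–binomial updating is additive in the counts, the combined data contributed (α_post−α_prior, β_post−β_prior) successes and failures.
Total across both batches: 23−13=10 passes, 39−14=25 failures.
Subtract the second batch: 10−8=2 passes and 25−10=15 failures.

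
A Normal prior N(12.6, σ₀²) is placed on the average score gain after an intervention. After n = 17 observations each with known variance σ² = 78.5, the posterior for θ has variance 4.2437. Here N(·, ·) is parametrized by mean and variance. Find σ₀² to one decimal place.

σ₀² = 52.4

For the Normal–Normal model with known σ², precisions add: τ_n = τ₀ + n/σ².
So 1/σ₀² = 1/4.2437 − 17/78.5 = 0.235643 − 0.216561 = 0.019082.
Hence σ₀² = 1/0.019082 ≈ 52.4.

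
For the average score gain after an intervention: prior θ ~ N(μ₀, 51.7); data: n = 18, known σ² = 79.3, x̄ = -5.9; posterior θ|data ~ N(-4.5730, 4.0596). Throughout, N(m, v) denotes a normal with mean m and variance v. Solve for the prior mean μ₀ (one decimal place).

With known observation variance, the Normal–Normal posterior has precision τ_n = τ₀ + n/σ² and mean μ_n = (τ₀μ₀ + (n/σ²)x̄)/τ_n.
Here τ₀ = 1/51.7 = 0.019342 and τ_data = 18/79.3 = 0.226986, so τ_n = 0.246328.
Rearranging for μ₀: μ₀ = (μ_n·τ_n − τ_data·x̄)/τ₀ = (-4.5730·0.246328 − 0.226986·-5.9) / 0.019342 = 0.212759/0.019342 ≈ 11.0.

μ₀ = 11.0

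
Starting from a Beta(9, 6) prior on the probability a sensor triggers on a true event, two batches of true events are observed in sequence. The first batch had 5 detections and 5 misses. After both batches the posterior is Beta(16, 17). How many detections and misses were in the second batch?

2 detections and 6 misses

Sequential conjugate updates are equivalent to a single update on the pooled data, so total successes = posterior α − prior α and total failures = posterior β − prior β.
Total across both batches: 16−9=7 detections, 17−6=11 misses.
Subtract the first batch: 7−5=2 detections and 11−5=6 misses.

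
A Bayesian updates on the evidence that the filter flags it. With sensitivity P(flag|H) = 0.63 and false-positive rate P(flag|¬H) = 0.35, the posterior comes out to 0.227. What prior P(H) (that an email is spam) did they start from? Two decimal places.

In odds form, posterior odds = prior odds × likelihood ratio, so prior odds = posterior odds ÷ LR.
Posterior odds = 0.227/(1−0.227) = 0.2937. LR = 0.63/0.35 = 1.8000.
Prior odds = 0.2937/1.8000 = 0.1632, so P(H) = 0.1632/(1+0.1632) ≈ 0.14.

P(H) = 0.14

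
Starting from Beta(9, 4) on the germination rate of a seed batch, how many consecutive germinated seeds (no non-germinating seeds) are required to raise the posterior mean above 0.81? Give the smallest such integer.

k = 9

After k germinated seeds and 0 non-germinating seeds the posterior is Beta(9+k, 4), with mean (9+k)/(9+4+k).
Set (9+k)/(13+k) > 0.81 and solve: k > (0.81·13 − 9)/(1 − 0.81) = 8.053.
The smallest integer exceeding 8.053 is 9, and checking k=9: (18)/(22) = 0.8182 > 0.81.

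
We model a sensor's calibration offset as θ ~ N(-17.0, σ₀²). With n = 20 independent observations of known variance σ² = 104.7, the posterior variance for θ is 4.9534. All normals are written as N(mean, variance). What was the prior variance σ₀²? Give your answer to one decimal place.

For the Normal–Normal model with known σ², precisions add: τ_n = τ₀ + n/σ².
So 1/σ₀² = 1/4.9534 − 20/104.7 = 0.201882 − 0.191022 = 0.010860.
Hence σ₀² = 1/0.010860 ≈ 92.1.

σ₀² = 92.1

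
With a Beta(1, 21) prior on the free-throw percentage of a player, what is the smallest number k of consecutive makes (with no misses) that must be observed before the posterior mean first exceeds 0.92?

After k makes and 0 misses the posterior is Beta(1+k, 21), with mean (1+k)/(1+21+k).
Set (1+k)/(22+k) > 0.92 and solve: k > (0.92·22 − 1)/(1 − 0.92) = 240.500.
The smallest integer exceeding 240.500 is 241, and checking k=241: (242)/(263) = 0.9202 > 0.92.

k = 241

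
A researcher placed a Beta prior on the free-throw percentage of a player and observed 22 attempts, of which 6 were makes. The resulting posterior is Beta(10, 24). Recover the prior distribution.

Beta(4, 8)

A Beta(a, b) prior with s successes and f failures in binomial data gives a Beta(a+s, b+f) posterior.
Subtract the data counts: 10−6=4, 24−16=8.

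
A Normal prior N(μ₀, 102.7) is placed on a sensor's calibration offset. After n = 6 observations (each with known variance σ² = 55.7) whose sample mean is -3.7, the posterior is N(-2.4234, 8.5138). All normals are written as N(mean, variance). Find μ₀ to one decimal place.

μ₀ = 11.7

The posterior mean is a precision-weighted average: μ_n = (τ₀μ₀ + τ_data·x̄)/(τ₀+τ_data), with τ₀=1/σ₀² and τ_data=n/σ².
Here τ₀ = 1/102.7 = 0.009737 and τ_data = 6/55.7 = 0.107720, so τ_n = 0.117457.
Rearranging for μ₀: μ₀ = (μ_n·τ_n − τ_data·x̄)/τ₀ = (-2.4234·0.117457 − 0.107720·-3.7) / 0.009737 = 0.113919/0.009737 ≈ 11.7.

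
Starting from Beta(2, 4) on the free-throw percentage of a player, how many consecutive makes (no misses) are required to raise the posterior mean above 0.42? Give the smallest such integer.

k = 1

After k makes and 0 misses the posterior is Beta(2+k, 4), with mean (2+k)/(2+4+k).
Set (2+k)/(6+k) > 0.42 and solve: k > (0.42·6 − 2)/(1 − 0.42) = 0.897.
The smallest integer exceeding 0.897 is 1.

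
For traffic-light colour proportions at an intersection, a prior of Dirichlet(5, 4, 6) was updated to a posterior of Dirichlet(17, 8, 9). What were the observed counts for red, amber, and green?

counts (12, 4, 3)

For a Dirichlet(α) prior with multinomial counts c, the posterior is Dirichlet(α + c) componentwise.
Counts are posterior − prior componentwise: 17−5=12, 8−4=4, 9−6=3.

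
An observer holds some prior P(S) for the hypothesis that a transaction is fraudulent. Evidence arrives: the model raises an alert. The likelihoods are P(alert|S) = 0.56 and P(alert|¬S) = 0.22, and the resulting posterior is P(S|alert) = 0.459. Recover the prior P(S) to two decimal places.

P(S) = 0.25

In odds form, posterior odds = prior odds × likelihood ratio, so prior odds = posterior odds ÷ LR.
Posterior odds = 0.459/(1−0.459) = 0.8484. LR = 0.56/0.22 = 2.5455.
Prior odds = 0.8484/2.5455 = 0.3333, so P(S) = 0.3333/(1+0.3333) ≈ 0.25.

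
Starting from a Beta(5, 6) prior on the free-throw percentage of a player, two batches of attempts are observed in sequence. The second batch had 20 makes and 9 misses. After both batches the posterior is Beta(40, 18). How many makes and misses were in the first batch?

15 makes and 3 misses

Because Beta–binomial updating is additive in the counts, the combined data contributed (α_post−α_prior, β_post−β_prior) successes and failures.
Total across both batches: 40−5=35 makes, 18−6=12 misses.
Subtract the second batch: 35−20=15 makes and 12−9=3 misses.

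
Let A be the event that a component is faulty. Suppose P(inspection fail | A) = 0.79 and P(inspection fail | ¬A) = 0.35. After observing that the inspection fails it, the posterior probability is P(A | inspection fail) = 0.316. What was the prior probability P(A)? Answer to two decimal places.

P(A) = 0.17

Bayes' rule in odds form gives O(A|E) = O(A)·[P(E|A)/P(E|¬A)], hence O(A) = O(A|E)/LR.
Posterior odds = 0.316/(1−0.316) = 0.4620. LR = 0.79/0.35 = 2.2571.
Prior odds = 0.4620/2.2571 = 0.2047, so P(A) = 0.2047/(1+0.2047) ≈ 0.17.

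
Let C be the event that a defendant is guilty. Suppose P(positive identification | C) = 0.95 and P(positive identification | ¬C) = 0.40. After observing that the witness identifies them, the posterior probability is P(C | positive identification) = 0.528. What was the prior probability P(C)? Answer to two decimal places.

Bayes' rule in odds form gives O(C|E) = O(C)·[P(E|C)/P(E|¬C)], hence O(C) = O(C|E)/LR.
Posterior odds = 0.528/(1−0.528) = 1.1186. LR = 0.95/0.40 = 2.3750.
Prior odds = 1.1186/2.3750 = 0.4710, so P(C) = 0.4710/(1+0.4710) ≈ 0.32.

P(C) = 0.32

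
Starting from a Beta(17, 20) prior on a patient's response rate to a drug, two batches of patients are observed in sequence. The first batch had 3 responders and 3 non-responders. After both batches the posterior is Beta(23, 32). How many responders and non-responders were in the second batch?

Because Beta–binomial updating is additive in the counts, the combined data contributed (α_post−α_prior, β_post−β_prior) successes and failures.
Total across both batches: 23−17=6 responders, 32−20=12 non-responders.
Subtract the first batch: 6−3=3 responders and 12−3=9 non-responders.

3 responders and 9 non-responders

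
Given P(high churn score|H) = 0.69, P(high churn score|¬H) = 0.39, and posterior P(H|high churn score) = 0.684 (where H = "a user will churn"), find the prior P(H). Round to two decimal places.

P(H) = 0.55

Bayes' rule in odds form gives O(H|E) = O(H)·[P(E|H)/P(E|¬H)], hence O(H) = O(H|E)/LR.
Posterior odds = 0.684/(1−0.684) = 2.1646. LR = 0.69/0.39 = 1.7692.
Prior odds = 2.1646/1.7692 = 1.2235, so P(H) = 1.2235/(1+1.2235) ≈ 0.55.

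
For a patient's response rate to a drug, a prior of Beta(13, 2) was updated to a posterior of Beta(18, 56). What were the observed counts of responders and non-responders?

5 responders and 54 non-responders

Beta is conjugate to the binomial likelihood: posterior = Beta(a+s, b+f).
Match parameters: s=18−13=5, f=56−2=54.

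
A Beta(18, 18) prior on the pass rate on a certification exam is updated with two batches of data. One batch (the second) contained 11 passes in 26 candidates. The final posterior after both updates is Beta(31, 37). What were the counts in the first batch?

2 passes and 4 failures

Because Beta–binomial updating is additive in the counts, the combined data contributed (α_post−α_prior, β_post−β_prior) successes and failures.
Total across both batches: 31−18=13 passes, 37−18=19 failures.
Subtract the second batch: 13−11=2 passes and 19−15=4 failures.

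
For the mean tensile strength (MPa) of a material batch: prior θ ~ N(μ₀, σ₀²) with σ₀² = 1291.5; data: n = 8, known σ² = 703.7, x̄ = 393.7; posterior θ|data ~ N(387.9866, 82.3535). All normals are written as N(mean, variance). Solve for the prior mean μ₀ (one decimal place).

μ₀ = 304.1

The posterior mean is a precision-weighted average: μ_n = (τ₀μ₀ + τ_data·x̄)/(τ₀+τ_data), with τ₀=1/σ₀² and τ_data=n/σ².
Here τ₀ = 1/1291.5 = 0.000774 and τ_data = 8/703.7 = 0.011368, so τ_n = 0.012142.
Rearranging for μ₀: μ₀ = (μ_n·τ_n − τ_data·x̄)/τ₀ = (387.9866·0.012142 − 0.011368·393.7) / 0.000774 = 0.235352/0.000774 ≈ 304.1.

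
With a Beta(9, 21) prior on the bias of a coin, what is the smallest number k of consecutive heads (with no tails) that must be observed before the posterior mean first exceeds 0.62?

After k heads and 0 tails the posterior is Beta(9+k, 21), with mean (9+k)/(9+21+k).
Set (9+k)/(30+k) > 0.62 and solve: k > (0.62·30 − 9)/(1 − 0.62) = 25.263.
The smallest integer exceeding 25.263 is 26.

k = 26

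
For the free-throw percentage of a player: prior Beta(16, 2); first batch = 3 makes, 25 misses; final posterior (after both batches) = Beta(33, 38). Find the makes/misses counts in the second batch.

Because Beta–binomial updating is additive in the counts, the combined data contributed (α_post−α_prior, β_post−β_prior) successes and failures.
Total across both batches: 33−16=17 makes, 38−2=36 misses.
Subtract the first batch: 17−3=14 makes and 36−25=11 misses.

14 makes and 11 misses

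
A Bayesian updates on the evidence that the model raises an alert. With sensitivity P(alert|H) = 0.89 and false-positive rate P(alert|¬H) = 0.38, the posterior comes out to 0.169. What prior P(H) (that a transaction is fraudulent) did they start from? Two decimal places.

Bayes' rule in odds form gives O(H|E) = O(H)·[P(E|H)/P(E|¬H)], hence O(H) = O(H|E)/LR.
Posterior odds = 0.169/(1−0.169) = 0.2034. LR = 0.89/0.38 = 2.3421.
Prior odds = 0.2034/2.3421 = 0.0868, so P(H) = 0.0868/(1+0.0868) ≈ 0.08.

P(H) = 0.08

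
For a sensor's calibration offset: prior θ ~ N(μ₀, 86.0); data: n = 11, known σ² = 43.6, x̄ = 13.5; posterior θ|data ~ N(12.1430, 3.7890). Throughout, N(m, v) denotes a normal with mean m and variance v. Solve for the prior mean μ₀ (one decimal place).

μ₀ = -17.3

With known observation variance, the Normal–Normal posterior has precision τ_n = τ₀ + n/σ² and mean μ_n = (τ₀μ₀ + (n/σ²)x̄)/τ_n.
Here τ₀ = 1/86.0 = 0.011628 and τ_data = 11/43.6 = 0.252294, so τ_n = 0.263922.
Rearranging for μ₀: μ₀ = (μ_n·τ_n − τ_data·x̄)/τ₀ = (12.1430·0.263922 − 0.252294·13.5) / 0.011628 = -0.201164/0.011628 ≈ -17.3.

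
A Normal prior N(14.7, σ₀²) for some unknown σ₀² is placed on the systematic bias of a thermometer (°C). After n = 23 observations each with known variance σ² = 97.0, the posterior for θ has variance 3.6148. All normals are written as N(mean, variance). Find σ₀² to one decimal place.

For the Normal–Normal model with known σ², precisions add: τ_n = τ₀ + n/σ².
So 1/σ₀² = 1/3.6148 − 23/97.0 = 0.276640 − 0.237113 = 0.039527.
Hence σ₀² = 1/0.039527 ≈ 25.3.

σ₀² = 25.3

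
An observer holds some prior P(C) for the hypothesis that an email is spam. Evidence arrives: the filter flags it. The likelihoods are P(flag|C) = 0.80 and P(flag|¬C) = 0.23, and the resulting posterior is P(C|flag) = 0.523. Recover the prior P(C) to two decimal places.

In odds form, posterior odds = prior odds × likelihood ratio, so prior odds = posterior odds ÷ LR.
Posterior odds = 0.523/(1−0.523) = 1.0964. LR = 0.80/0.23 = 3.4783.
Prior odds = 1.0964/3.4783 = 0.3152, so P(C) = 0.3152/(1+0.3152) ≈ 0.24.

P(C) = 0.24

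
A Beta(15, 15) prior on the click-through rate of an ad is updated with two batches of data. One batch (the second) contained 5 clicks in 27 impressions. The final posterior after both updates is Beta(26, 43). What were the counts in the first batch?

Sequential conjugate updates are equivalent to a single update on the pooled data, so total successes = posterior α − prior α and total failures = posterior β − prior β.
Total across both batches: 26−15=11 clicks, 43−15=28 non-clicks.
Subtract the second batch: 11−5=6 clicks and 28−22=6 non-clicks.

6 clicks and 6 non-clicks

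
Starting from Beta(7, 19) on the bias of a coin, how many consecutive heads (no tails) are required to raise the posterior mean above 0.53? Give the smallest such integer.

After k heads and 0 tails the posterior is Beta(7+k, 19), with mean (7+k)/(7+19+k).
Set (7+k)/(26+k) > 0.53 and solve: k > (0.53·26 − 7)/(1 − 0.53) = 14.426.
The smallest integer exceeding 14.426 is 15.

k = 15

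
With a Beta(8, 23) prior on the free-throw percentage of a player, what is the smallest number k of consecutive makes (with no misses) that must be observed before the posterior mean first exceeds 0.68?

k = 41

After k makes and 0 misses the posterior is Beta(8+k, 23), with mean (8+k)/(8+23+k).
Set (8+k)/(31+k) > 0.68 and solve: k > (0.68·31 − 8)/(1 − 0.68) = 40.875.
The smallest integer exceeding 40.875 is 41, and checking k=41: (49)/(72) = 0.6806 > 0.68.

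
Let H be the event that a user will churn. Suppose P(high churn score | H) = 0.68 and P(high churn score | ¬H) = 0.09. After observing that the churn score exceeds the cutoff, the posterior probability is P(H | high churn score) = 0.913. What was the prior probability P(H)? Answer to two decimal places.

Bayes' rule in odds form gives O(H|E) = O(H)·[P(E|H)/P(E|¬H)], hence O(H) = O(H|E)/LR.
Posterior odds = 0.913/(1−0.913) = 10.4943. LR = 0.68/0.09 = 7.5556.
Prior odds = 10.4943/7.5556 = 1.3889, so P(H) = 1.3889/(1+1.3889) ≈ 0.58.

P(H) = 0.58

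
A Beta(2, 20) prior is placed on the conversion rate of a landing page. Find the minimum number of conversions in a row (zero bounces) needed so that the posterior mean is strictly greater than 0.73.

After k conversions and 0 bounces the posterior is Beta(2+k, 20), with mean (2+k)/(2+20+k).
Set (2+k)/(22+k) > 0.73 and solve: k > (0.73·22 − 2)/(1 − 0.73) = 52.074.
The smallest integer exceeding 52.074 is 53.

k = 53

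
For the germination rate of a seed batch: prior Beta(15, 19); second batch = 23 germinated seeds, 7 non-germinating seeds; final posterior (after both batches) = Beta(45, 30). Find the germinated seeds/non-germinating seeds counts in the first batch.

7 germinated seeds and 4 non-germinating seeds

Because Beta–binomial updating is additive in the counts, the combined data contributed (α_post−α_prior, β_post−β_prior) successes and failures.
Total across both batches: 45−15=30 germinated seeds, 30−19=11 non-germinating seeds.
Subtract the second batch: 30−23=7 germinated seeds and 11−7=4 non-germinating seeds.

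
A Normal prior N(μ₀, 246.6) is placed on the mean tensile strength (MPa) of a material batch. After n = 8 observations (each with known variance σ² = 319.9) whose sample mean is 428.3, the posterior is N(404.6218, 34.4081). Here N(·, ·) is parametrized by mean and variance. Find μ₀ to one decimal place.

With known observation variance, the Normal–Normal posterior has precision τ_n = τ₀ + n/σ² and mean μ_n = (τ₀μ₀ + (n/σ²)x̄)/τ_n.
Here τ₀ = 1/246.6 = 0.004055 and τ_data = 8/319.9 = 0.025008, so τ_n = 0.029063.
Rearranging for μ₀: μ₀ = (μ_n·τ_n − τ_data·x̄)/τ₀ = (404.6218·0.029063 − 0.025008·428.3) / 0.004055 = 1.048597/0.004055 ≈ 258.6.

μ₀ = 258.6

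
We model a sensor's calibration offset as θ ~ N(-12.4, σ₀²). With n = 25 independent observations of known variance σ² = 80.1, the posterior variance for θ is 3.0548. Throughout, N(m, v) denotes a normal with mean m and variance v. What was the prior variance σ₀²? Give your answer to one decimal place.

σ₀² = 65.6

For the Normal–Normal model with known σ², precisions add: τ_n = τ₀ + n/σ².
So 1/σ₀² = 1/3.0548 − 25/80.1 = 0.327354 − 0.312110 = 0.015244.
Hence σ₀² = 1/0.015244 ≈ 65.6.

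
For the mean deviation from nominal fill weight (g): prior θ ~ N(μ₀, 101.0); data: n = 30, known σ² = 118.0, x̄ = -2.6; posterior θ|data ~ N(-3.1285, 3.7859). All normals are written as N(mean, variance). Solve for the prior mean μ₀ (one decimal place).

μ₀ = -16.7

With known observation variance, the Normal–Normal posterior has precision τ_n = τ₀ + n/σ² and mean μ_n = (τ₀μ₀ + (n/σ²)x̄)/τ_n.
Here τ₀ = 1/101.0 = 0.009901 and τ_data = 30/118.0 = 0.254237, so τ_n = 0.264138.
Rearranging for μ₀: μ₀ = (μ_n·τ_n − τ_data·x̄)/τ₀ = (-3.1285·0.264138 − 0.254237·-2.6) / 0.009901 = -0.165340/0.009901 ≈ -16.7.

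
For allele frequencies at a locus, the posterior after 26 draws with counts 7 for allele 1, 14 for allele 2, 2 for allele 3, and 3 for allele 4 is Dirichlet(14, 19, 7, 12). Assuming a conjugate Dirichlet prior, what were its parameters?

For a Dirichlet(α) prior with multinomial counts c, the posterior is Dirichlet(α + c) componentwise.
Subtract each count from the matching posterior parameter: 14−7=7, 19−14=5, 7−2=5, 12−3=9.

Dirichlet(7, 5, 5, 9)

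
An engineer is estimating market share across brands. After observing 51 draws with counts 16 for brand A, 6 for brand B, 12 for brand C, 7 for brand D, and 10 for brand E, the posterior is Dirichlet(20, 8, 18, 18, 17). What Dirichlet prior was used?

For a Dirichlet(α) prior with multinomial counts c, the posterior is Dirichlet(α + c) componentwise.
Subtract each count from the matching posterior parameter: 20−16=4, 8−6=2, 18−12=6, 18−7=11, 17−10=7.

Dirichlet(4, 2, 6, 11, 7)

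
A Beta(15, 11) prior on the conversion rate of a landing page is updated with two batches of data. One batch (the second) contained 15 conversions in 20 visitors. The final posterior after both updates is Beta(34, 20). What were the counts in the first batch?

4 conversions and 4 bounces

Because Beta–binomial updating is additive in the counts, the combined data contributed (α_post−α_prior, β_post−β_prior) successes and failures.
Total across both batches: 34−15=19 conversions, 20−11=9 bounces.
Subtract the second batch: 19−15=4 conversions and 9−5=4 bounces.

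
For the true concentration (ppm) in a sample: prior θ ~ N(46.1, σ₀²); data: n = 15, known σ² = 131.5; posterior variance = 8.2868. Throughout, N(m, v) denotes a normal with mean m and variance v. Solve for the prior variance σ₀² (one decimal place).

σ₀² = 151.4

Posterior precision equals prior precision plus data precision: 1/σ_n² = 1/σ₀² + n/σ².
So 1/σ₀² = 1/8.2868 − 15/131.5 = 0.120674 − 0.114068 = 0.006606.
Hence σ₀² = 1/0.006606 ≈ 151.4.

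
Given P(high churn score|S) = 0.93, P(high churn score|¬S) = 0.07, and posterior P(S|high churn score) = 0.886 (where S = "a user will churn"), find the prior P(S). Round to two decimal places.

Bayes' rule in odds form gives O(S|E) = O(S)·[P(E|S)/P(E|¬S)], hence O(S) = O(S|E)/LR.
Posterior odds = 0.886/(1−0.886) = 7.7719. LR = 0.93/0.07 = 13.2857.
Prior odds = 7.7719/13.2857 = 0.5850, so P(S) = 0.5850/(1+0.5850) ≈ 0.37.

P(S) = 0.37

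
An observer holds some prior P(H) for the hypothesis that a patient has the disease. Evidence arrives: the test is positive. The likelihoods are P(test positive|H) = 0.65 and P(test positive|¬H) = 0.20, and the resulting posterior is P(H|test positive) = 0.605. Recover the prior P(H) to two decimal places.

P(H) = 0.32

In odds form, posterior odds = prior odds × likelihood ratio, so prior odds = posterior odds ÷ LR.
Posterior odds = 0.605/(1−0.605) = 1.5316. LR = 0.65/0.20 = 3.2500.
Prior odds = 1.5316/3.2500 = 0.4713, so P(H) = 0.4713/(1+0.4713) ≈ 0.32.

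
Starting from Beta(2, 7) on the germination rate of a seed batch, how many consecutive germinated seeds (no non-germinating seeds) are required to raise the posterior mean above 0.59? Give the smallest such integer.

After k germinated seeds and 0 non-germinating seeds the posterior is Beta(2+k, 7), with mean (2+k)/(2+7+k).
Set (2+k)/(9+k) > 0.59 and solve: k > (0.59·9 − 2)/(1 − 0.59) = 8.073.
The smallest integer exceeding 8.073 is 9, and checking k=9: (11)/(18) = 0.6111 > 0.59.

k = 9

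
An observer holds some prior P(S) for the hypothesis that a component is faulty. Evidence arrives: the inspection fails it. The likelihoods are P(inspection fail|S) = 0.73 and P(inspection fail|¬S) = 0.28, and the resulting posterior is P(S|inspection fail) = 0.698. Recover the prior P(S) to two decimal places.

P(S) = 0.47

Bayes' rule in odds form gives O(S|E) = O(S)·[P(E|S)/P(E|¬S)], hence O(S) = O(S|E)/LR.
Posterior odds = 0.698/(1−0.698) = 2.3113. LR = 0.73/0.28 = 2.6071.
Prior odds = 2.3113/2.6071 = 0.8865, so P(S) = 0.8865/(1+0.8865) ≈ 0.47.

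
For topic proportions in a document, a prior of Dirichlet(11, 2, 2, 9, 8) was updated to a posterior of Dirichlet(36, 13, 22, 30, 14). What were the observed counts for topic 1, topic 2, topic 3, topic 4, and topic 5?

For a Dirichlet(α) prior with multinomial counts c, the posterior is Dirichlet(α + c) componentwise.
Counts are posterior − prior componentwise: 36−11=25, 13−2=11, 22−2=20, 30−9=21, 14−8=6.

counts (25, 11, 20, 21, 6)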